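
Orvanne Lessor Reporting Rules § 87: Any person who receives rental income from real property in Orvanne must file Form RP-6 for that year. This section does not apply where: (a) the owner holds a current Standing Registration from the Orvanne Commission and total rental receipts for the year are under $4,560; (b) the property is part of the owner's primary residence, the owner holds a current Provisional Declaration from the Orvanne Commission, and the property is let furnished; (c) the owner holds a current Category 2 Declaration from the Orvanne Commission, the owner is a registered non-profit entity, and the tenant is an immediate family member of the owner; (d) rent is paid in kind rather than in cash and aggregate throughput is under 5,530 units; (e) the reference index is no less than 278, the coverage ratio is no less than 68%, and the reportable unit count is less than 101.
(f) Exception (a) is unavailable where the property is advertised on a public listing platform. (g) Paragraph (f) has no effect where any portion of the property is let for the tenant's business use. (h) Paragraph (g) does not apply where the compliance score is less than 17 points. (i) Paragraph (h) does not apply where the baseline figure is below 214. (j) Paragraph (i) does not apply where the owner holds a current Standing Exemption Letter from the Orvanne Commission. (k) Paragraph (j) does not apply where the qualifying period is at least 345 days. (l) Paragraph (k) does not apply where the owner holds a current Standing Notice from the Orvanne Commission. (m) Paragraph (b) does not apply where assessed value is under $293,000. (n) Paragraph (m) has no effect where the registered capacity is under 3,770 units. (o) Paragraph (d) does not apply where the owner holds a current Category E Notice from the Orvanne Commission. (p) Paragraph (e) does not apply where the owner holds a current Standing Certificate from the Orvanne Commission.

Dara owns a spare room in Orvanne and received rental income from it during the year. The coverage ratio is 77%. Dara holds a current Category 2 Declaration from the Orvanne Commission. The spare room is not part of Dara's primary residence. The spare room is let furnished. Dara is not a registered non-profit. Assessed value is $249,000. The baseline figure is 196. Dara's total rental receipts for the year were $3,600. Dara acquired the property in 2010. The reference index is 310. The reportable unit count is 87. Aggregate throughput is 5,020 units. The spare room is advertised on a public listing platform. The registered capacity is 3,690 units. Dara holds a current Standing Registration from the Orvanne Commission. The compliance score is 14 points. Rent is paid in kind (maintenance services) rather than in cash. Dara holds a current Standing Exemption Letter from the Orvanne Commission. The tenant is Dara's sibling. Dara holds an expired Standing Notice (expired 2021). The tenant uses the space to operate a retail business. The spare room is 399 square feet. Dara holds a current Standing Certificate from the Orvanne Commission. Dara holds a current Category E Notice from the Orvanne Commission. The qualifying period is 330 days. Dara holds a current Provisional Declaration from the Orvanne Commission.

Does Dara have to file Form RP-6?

Yes — Dara must file Form RP-6.

All of (a)'s requirements are met (a current Standing Registration is held; total rental receipts for the year are $3,600, under the $4,560 limit). However, paragraphs (f)–(l) must be considered: (f) applies — the property is publicly advertised. (g) would limit (f) — the space is let for business use — but (h) sets (g) aside: (h) applies — the compliance score is 14 points, less than the 17 points limit. (i) is triggered (the baseline figure is 196, below the 214 limit), but is overridden by (j): (j) applies — a current Standing Exemption Letter is held. (k), which would lift (j), is not engaged — the qualifying period is 330 days, short of 345 days. (a) is therefore removed.
Exception (b) requires that the property is part of the owner's primary residence; but the spare room is not part of the primary residence, so (b) is unavailable.
Exception (c) fails — Dara is not a registered non-profit.
Exception (d)'s conditions are all satisfied: rent is paid in kind; aggregate throughput is 5,020 units, under the 5,530 units limit. Turning to paragraph (o): (o) operates against (d): a current Category E Notice is held. Exception (d) does not apply.
Exception (e) is satisfied on its face — the reference index is 310, meeting the 278 threshold; the coverage ratio is 77%, meeting the 68% threshold; the reportable unit count is 87, less than the 101 limit. But: (p) is engaged — a current Standing Certificate is held. So (e) is unavailable.
No exception is made out. Dara falls within the general rule.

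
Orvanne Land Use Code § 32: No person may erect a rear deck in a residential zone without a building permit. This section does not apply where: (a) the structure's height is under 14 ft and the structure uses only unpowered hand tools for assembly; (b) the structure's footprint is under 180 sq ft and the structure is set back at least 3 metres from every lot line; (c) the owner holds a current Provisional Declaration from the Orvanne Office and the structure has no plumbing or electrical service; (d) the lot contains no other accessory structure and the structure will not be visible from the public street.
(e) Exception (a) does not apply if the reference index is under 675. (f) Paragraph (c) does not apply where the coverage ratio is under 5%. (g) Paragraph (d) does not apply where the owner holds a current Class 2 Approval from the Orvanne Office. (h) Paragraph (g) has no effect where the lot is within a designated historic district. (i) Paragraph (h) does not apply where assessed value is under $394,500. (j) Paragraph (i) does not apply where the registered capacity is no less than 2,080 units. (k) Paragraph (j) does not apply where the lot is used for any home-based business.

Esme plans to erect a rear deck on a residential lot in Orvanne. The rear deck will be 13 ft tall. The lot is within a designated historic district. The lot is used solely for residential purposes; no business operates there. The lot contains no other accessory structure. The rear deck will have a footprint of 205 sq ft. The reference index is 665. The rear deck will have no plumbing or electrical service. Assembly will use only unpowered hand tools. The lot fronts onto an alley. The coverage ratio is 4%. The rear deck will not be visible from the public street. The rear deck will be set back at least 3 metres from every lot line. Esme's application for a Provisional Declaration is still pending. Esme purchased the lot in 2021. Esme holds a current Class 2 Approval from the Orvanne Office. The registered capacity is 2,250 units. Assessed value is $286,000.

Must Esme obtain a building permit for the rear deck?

Exception (a) is satisfied on its face — the structure's height is 13 ft, under the 14 ft limit; assembly uses only hand tools. However, paragraph (e) must be considered: (e) operates — the reference index is 665, under the 675 limit. So (a) is unavailable.
Exception (b) requires that the structure's footprint is under 180 sq ft; but the structure's footprint is 205 sq ft, not under 180 sq ft, so (b) is unavailable.
Exception (c) requires that the owner holds a current Provisional Declaration from the Orvanne Office; but no current Provisional Declaration is held, so (c) is unavailable.
Exception (d): the lot has no other accessory structure; the structure will not be visible from the street — every condition holds. Under paragraphs (g)–(k): (g) would limit (d) — a current Class 2 Approval is held — but (h) sets (g) aside: (h) is triggered — the lot is in a historic district. (i) applies (assessed value is $286,000, under the $394,500 limit), but yields to (j): (j) operates against (i): the registered capacity is 2,250 units, meeting the 2,080 units threshold. (k) is inapplicable (the lot is solely residential), so (j) stands. (d) remains available.

No — exception (d) applies; Esme does not need a building permit.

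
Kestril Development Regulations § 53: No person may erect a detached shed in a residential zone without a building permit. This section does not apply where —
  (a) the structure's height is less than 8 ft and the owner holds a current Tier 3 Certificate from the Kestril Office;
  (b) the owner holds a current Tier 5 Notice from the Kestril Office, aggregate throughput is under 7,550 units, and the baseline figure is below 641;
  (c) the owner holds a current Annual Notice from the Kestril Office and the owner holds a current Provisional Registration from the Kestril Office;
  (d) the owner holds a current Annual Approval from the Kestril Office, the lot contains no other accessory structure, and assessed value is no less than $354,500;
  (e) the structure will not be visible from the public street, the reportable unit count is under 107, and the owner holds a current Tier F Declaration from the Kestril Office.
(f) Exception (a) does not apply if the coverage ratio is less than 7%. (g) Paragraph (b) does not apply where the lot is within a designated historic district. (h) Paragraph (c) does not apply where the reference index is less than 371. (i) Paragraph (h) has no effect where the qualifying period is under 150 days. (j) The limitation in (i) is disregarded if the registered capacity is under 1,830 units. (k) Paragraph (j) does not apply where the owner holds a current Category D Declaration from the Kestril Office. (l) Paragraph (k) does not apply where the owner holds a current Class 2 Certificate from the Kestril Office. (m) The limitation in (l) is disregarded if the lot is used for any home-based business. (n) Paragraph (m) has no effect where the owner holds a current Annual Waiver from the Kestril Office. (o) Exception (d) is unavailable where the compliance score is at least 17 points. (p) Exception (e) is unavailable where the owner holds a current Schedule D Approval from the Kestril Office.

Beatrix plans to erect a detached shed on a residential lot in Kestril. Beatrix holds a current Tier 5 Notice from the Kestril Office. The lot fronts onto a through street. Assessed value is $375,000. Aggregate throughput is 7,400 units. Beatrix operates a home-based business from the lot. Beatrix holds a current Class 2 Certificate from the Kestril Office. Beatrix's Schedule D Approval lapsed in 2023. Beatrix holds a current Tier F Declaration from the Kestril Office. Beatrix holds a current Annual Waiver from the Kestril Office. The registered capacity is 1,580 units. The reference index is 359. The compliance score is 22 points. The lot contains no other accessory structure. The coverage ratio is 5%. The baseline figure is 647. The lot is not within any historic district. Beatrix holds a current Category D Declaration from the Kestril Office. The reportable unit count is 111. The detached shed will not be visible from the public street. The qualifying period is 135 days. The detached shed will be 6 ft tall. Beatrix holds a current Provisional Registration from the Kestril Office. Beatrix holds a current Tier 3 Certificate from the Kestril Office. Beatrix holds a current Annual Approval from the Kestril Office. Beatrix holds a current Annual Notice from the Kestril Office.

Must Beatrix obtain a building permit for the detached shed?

Yes — Beatrix must obtain a building permit.

Exception (a): the structure's height is 6 ft, less than the 8 ft limit; a current Tier 3 Certificate is held — every condition holds. But applying paragraph (f): (f) operates against (a): the coverage ratio is 5%, less than the 7% limit. Exception (a) does not apply.
Exception (b) does not apply: the baseline figure is 647, not below 641.
Exception (c)'s conditions are all satisfied: a current Annual Notice is held; a current Provisional Registration is held. However, paragraphs (h)–(n) must be considered: (h) is engaged — the reference index is 359, less than the 371 limit. (i) is triggered (the qualifying period is 135 days, under the 150 days limit), but is itself disapplied by (j): (j) is engaged — the registered capacity is 1,580 units, under the 1,830 units limit. (k) would limit (j) — a current Category D Declaration is held — but (l) sets (k) aside: (l) operates against (k): a current Class 2 Certificate is held. (m) would limit (l) — a home-based business operates on the lot — but (n) sets (m) aside: (n) operates against (m): a current Annual Waiver is held. So (c) is unavailable.
Exception (d)'s conditions are all satisfied: a current Annual Approval is held; the lot has no other accessory structure; assessed value is $375,000, meeting the $354,500 threshold. Turning to paragraph (o): (o) operates against (d): the compliance score is 22 points, meeting the 17 points threshold. So (d) is unavailable.
Exception (e) fails — the reportable unit count is 111, not under 107.
Every exception is unavailable, so the rule governs.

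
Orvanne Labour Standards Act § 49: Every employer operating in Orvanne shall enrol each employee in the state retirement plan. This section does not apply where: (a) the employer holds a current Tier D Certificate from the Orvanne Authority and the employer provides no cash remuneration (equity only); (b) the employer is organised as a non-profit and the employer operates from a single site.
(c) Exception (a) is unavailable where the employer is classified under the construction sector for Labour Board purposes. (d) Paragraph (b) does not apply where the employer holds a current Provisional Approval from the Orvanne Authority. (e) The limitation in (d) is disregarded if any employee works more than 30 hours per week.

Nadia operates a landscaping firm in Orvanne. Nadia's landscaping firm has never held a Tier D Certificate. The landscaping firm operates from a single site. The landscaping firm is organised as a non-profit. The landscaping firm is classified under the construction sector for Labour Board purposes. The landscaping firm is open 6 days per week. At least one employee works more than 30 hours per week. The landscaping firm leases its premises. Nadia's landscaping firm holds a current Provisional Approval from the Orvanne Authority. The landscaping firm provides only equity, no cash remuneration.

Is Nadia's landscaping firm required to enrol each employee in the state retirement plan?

No — exception (b) applies; Nadia's landscaping firm is not required to enrol each employee in the state retirement plan.

Exception (a) does not apply: no current Tier D Certificate is held.
All of (b)'s requirements are met (the employer is a non-profit; the employer operates from a single site). As to paragraphs (d)–(e): (d) would limit (b) — a current Provisional Approval is held — but (e) sets (d) aside: (e) operates against (d): at least one employee exceeds 30 hours/week. So (b) applies.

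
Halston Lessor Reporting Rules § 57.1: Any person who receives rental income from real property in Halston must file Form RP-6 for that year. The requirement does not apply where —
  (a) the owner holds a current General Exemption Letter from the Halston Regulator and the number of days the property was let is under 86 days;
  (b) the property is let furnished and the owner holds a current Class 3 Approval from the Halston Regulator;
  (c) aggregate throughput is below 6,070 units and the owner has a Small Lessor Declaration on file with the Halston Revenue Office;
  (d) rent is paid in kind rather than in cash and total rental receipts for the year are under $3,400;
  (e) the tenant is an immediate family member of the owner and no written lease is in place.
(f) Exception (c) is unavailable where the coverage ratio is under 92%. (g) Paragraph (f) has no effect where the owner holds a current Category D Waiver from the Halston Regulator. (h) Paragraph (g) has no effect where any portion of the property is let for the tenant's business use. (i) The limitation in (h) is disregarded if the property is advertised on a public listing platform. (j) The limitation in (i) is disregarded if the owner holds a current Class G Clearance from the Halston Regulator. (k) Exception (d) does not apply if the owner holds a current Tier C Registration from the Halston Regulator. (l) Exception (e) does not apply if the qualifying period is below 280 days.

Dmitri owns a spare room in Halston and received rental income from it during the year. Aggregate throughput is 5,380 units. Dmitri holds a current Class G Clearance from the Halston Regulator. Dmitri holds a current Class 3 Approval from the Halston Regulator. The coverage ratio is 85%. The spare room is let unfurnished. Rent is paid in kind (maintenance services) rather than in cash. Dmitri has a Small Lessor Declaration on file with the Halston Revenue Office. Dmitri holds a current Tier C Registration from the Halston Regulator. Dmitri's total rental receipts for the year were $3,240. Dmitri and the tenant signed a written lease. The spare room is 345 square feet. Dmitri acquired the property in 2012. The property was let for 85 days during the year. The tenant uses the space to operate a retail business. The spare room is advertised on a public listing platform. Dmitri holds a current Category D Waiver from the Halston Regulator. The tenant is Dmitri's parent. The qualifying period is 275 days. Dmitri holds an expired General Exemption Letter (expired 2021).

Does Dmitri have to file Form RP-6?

Yes — Dmitri must file Form RP-6.

Exception (a) does not apply: no current General Exemption Letter is held.
Exception (b) does not apply: the property is let unfurnished.
All of (c)'s requirements are met (aggregate throughput is 5,380 units, below the 6,070 units limit; a Small Lessor Declaration is on file). Turning to paragraphs (f)–(j): (f) operates against (c): the coverage ratio is 85%, under the 92% limit. (g) would limit (f) — a current Category D Waiver is held — but (h) sets (g) aside: (h) operates against (g): the space is let for business use. (i) would limit (h) — the property is publicly advertised — but (j) sets (i) aside: (j) operates against (i): a current Class G Clearance is held. (c) is therefore removed.
All of (d)'s requirements are met (rent is paid in kind; total rental receipts for the year are $3,240, under the $3,400 limit). But applying paragraph (k): (k) operates against (d): a current Tier C Registration is held. (d) is therefore removed.
Exception (e) does not apply: a written lease is in place.
No exception displaces § 57.1.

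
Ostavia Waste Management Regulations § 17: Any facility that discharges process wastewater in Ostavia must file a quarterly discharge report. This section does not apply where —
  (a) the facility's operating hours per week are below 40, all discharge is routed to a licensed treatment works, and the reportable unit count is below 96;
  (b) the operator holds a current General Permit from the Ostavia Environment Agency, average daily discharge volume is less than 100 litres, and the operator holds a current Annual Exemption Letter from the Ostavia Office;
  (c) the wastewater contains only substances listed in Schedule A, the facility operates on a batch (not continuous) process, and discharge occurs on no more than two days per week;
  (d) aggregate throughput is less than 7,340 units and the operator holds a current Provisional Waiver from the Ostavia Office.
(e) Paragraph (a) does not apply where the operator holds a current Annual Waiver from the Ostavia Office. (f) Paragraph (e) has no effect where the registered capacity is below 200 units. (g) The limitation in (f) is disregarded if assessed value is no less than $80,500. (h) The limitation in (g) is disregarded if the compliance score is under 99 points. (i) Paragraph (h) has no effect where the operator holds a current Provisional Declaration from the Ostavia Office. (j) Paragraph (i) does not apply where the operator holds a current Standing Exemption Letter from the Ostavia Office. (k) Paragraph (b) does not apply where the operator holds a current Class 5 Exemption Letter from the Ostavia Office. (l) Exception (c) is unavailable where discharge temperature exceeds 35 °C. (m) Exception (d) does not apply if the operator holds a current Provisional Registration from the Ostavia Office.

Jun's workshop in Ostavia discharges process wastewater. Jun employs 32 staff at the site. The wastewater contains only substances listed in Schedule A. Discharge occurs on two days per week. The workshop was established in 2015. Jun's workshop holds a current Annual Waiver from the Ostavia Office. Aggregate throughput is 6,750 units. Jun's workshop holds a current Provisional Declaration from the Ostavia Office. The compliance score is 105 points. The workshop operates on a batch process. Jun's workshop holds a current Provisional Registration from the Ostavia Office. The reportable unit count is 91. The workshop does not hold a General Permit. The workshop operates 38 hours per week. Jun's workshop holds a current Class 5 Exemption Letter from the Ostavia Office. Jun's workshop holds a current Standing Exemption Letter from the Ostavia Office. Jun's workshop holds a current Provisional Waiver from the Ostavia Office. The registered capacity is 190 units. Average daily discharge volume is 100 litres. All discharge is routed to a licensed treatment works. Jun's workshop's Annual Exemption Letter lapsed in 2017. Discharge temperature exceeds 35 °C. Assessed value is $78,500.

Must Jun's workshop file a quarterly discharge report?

Exception (a)'s conditions are all satisfied: the facility's operating hours per week are 38, below the 40 limit; discharge is routed to a licensed treatment works; the reportable unit count is 91, below the 96 limit. Under paragraphs (e)–(j): (e) would limit (a) — a current Annual Waiver is held — but (f) sets (e) aside: (f) operates against (e): the registered capacity is 190 units, below the 200 units limit. (g) does not operate here (assessed value is $78,500, short of $80,500), so (f) stands. (a) remains available.
Exception (b) requires that the operator holds a current General Permit from the Ostavia Environment Agency; but no General Permit is held, so (b) is unavailable.
Exception (c): the wastewater is Schedule-A-only; the facility operates on a batch process; discharge occurs on no more than two days per week — every condition holds. Turning to paragraph (l): (l) applies — discharge temperature exceeds 35 °C. So (c) is unavailable.
Exception (d): aggregate throughput is 6,750 units, less than the 7,340 units limit; a current Provisional Waiver is held — every condition holds. Turning to paragraph (m): (m) is triggered — a current Provisional Registration is held. Exception (d) does not apply.

No — exception (a) applies; Jun's workshop is not required to file a quarterly discharge report.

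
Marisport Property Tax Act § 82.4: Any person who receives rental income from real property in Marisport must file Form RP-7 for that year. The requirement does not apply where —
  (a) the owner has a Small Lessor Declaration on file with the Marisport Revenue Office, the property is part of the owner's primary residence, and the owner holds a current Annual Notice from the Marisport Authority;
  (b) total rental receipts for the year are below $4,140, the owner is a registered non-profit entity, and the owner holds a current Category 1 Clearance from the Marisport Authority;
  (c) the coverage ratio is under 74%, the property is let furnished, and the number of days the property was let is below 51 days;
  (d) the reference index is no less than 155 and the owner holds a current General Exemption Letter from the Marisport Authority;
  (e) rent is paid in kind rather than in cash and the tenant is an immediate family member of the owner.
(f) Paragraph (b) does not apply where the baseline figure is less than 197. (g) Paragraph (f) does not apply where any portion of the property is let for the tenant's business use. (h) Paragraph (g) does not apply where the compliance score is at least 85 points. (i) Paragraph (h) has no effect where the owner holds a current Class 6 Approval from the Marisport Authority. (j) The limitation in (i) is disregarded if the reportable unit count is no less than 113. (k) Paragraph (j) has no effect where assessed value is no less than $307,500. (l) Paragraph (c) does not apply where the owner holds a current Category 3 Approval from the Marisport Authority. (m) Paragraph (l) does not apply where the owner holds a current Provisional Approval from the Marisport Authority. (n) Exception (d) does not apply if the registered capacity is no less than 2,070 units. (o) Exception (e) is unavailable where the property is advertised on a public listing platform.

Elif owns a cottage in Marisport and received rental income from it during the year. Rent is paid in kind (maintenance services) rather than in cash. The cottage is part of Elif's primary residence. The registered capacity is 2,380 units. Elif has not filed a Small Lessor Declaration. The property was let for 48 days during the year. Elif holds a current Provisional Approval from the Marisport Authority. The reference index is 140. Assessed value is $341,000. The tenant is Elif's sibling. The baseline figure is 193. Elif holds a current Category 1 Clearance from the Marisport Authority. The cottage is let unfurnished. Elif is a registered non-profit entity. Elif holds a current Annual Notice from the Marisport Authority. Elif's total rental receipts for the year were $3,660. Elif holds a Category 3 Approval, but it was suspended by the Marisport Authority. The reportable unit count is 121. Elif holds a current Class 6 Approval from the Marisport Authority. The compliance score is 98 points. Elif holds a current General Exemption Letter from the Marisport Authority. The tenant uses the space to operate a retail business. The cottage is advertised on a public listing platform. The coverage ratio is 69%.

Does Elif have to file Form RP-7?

Exception (a) fails — no Small Lessor Declaration is on file.
Exception (b): total rental receipts for the year are $3,660, below the $4,140 limit; Elif is a registered non-profit; a current Category 1 Clearance is held — every condition holds. As to paragraphs (f)–(k): (f) would limit (b) — the baseline figure is 193, less than the 197 limit — but (g) sets (f) aside: (g) operates against (f): the space is let for business use. (h) operates (the compliance score is 98 points, meeting the 85 points threshold), but is set aside by (i): (i) operates against (h): a current Class 6 Approval is held. (j) operates (the reportable unit count is 121, meeting the 113 threshold), but is displaced by (k): (k) operates against (j): assessed value is $341,000, meeting the $307,500 threshold. (b) remains available.
Exception (c) fails — the property is let unfurnished.
Exception (d) requires that the reference index is no less than 155; but the reference index is 140, short of 155, so (d) is unavailable.
Exception (e) is satisfied on its face — rent is paid in kind; the tenant is an immediate family member. However, paragraph (o) must be considered: (o) operates against (e): the property is publicly advertised. (e) is therefore removed.

No — exception (b) applies; Elif is not required to file Form RP-7.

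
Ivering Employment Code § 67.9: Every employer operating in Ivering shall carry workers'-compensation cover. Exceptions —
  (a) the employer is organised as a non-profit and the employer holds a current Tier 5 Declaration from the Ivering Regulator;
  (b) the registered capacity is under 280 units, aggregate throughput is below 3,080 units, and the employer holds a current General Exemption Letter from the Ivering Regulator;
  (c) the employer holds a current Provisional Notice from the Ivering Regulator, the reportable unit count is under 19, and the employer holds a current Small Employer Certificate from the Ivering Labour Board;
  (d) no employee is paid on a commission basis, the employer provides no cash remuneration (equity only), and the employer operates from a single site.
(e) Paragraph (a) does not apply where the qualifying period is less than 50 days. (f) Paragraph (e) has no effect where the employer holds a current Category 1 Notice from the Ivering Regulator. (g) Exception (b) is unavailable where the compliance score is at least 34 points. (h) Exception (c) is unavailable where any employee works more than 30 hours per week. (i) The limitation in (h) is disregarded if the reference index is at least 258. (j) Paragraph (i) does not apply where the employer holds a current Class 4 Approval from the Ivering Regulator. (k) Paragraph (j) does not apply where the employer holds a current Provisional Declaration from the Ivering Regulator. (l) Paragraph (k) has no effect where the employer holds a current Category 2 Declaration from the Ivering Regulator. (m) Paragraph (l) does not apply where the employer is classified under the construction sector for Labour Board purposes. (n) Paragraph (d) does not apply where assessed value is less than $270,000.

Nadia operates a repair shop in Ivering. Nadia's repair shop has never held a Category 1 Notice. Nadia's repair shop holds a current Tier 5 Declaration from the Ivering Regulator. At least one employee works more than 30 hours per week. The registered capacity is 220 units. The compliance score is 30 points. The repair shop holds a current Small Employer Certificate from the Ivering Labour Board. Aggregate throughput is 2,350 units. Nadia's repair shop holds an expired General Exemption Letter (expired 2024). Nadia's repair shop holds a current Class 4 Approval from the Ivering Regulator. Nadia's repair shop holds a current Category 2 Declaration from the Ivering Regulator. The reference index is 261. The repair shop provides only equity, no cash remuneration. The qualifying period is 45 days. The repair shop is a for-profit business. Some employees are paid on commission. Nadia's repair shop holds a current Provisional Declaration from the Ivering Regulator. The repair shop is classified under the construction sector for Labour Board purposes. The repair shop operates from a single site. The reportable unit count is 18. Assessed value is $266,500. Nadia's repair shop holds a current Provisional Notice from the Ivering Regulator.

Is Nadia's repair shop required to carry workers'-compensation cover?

No — exception (c) applies; Nadia's repair shop is not required to carry workers'-compensation cover.

Exception (a) does not apply: the employer is for-profit.
Exception (b) requires that the employer holds a current General Exemption Letter from the Ivering Regulator; but there is no General Exemption Letter in force, so (b) is unavailable.
Exception (c): a current Provisional Notice is held; the reportable unit count is 18, under the 19 limit; a current Small Employer Certificate is held — every condition holds. Applying paragraphs (h)–(m): (h) would limit (c) — at least one employee exceeds 30 hours/week — but (i) sets (h) aside: (i) is engaged — the reference index is 261, meeting the 258 threshold. (j) would limit (i) — a current Class 4 Approval is held — but (k) sets (j) aside: (k) operates against (j): a current Provisional Declaration is held. (l) would limit (k) — a current Category 2 Declaration is held — but (m) sets (l) aside: (m) applies — the repair shop is classified under the construction sector. (c) remains available.
Exception (d) does not apply: some employees are paid on commission.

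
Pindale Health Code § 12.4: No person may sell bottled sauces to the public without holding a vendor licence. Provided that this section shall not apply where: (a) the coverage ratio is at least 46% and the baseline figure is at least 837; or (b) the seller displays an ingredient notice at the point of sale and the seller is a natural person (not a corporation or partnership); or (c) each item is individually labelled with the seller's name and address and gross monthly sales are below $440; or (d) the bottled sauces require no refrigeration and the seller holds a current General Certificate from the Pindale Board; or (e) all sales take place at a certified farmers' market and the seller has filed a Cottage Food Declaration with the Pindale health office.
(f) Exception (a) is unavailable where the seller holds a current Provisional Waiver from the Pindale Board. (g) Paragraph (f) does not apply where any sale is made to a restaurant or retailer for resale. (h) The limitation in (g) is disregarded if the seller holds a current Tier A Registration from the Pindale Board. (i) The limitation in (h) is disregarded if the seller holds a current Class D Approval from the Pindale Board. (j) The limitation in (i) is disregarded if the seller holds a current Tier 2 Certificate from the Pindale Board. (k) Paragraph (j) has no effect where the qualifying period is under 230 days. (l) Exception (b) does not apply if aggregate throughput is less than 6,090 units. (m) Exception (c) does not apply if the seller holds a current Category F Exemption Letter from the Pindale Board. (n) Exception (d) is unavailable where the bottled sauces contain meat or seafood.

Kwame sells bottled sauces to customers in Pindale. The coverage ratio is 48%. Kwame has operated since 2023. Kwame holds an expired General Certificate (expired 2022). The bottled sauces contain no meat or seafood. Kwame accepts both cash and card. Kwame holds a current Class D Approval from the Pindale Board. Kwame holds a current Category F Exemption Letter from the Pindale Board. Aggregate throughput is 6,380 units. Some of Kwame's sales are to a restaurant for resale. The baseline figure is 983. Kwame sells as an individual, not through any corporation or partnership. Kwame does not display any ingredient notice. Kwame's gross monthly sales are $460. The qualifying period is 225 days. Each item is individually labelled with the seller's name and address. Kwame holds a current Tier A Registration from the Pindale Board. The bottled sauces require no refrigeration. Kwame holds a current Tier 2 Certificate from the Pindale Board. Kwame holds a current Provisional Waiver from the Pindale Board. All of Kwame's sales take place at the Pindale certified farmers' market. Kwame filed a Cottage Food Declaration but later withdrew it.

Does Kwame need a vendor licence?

All of (a)'s requirements are met (the coverage ratio is 48%, meeting the 46% threshold; the baseline figure is 983, meeting the 837 threshold). Applying paragraphs (f)–(k): (f) would limit (a) — a current Provisional Waiver is held — but (g) sets (f) aside: (g) applies — some sales are to a restaurant for resale. (h) would limit (g) — a current Tier A Registration is held — but (i) sets (h) aside: (i) operates — a current Class D Approval is held. (j) would limit (i) — a current Tier 2 Certificate is held — but (k) sets (j) aside: (k) operates — the qualifying period is 225 days, under the 230 days limit. (a) remains available.
Exception (b) fails — no ingredient notice is displayed.
Exception (c) does not apply: gross monthly sales are $460, not below $440.
Exception (d) requires that the seller holds a current General Certificate from the Pindale Board; but the General Certificate is not current, so (d) is unavailable.
Exception (e) does not apply: the Cottage Food Declaration was withdrawn.

No — exception (a) applies; Kwame is not required to hold a vendor licence.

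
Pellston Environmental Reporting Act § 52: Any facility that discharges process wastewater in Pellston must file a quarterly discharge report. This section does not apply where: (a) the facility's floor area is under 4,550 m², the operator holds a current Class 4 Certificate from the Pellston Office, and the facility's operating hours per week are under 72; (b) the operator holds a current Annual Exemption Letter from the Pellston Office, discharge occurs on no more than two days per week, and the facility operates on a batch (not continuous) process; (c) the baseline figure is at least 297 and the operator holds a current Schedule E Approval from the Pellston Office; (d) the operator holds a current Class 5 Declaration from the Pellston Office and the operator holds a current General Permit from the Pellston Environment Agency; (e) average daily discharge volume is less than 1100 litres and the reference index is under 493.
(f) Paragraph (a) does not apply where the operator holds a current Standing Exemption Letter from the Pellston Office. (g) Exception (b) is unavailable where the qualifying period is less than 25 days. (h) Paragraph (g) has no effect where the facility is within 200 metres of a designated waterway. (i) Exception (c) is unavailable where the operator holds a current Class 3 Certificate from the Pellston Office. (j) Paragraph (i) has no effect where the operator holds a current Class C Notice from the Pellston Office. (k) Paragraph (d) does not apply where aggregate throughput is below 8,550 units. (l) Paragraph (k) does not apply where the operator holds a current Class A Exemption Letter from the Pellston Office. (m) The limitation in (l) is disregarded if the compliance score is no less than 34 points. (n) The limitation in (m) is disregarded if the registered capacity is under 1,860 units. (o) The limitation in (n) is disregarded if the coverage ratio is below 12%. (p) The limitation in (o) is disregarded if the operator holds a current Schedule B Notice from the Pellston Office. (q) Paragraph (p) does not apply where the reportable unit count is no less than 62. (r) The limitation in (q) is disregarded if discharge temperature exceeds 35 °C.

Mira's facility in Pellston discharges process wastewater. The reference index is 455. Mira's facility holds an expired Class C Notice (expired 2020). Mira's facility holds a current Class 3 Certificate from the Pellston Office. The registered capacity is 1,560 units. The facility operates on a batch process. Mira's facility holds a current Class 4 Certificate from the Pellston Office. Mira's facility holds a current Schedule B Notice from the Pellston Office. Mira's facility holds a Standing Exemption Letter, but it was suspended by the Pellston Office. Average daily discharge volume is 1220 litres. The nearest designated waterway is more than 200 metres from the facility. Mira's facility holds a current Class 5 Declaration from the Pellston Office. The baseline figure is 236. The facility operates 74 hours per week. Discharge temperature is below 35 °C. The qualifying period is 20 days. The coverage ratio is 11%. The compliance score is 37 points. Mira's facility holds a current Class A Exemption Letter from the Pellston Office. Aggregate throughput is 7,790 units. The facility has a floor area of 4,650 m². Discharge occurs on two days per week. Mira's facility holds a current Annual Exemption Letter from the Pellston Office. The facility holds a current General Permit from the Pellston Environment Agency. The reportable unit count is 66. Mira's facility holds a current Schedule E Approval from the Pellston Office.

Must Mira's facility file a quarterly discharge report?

Exception (a) does not apply: the facility's floor area is 4,650 m², not under 4,550 m².
Exception (b)'s conditions are all satisfied: a current Annual Exemption Letter is held; discharge occurs on no more than two days per week; the facility operates on a batch process. Turning to paragraphs (g)–(h): (g) operates against (b): the qualifying period is 20 days, less than the 25 days limit. (h) is not triggered (the facility is more than 200 m from any designated waterway), so (g) stands. Exception (b) does not apply.
Exception (c) does not apply: the baseline figure is 236, short of 297.
Exception (d)'s conditions are all satisfied: a current Class 5 Declaration is held; a current General Permit is held. However, paragraphs (k)–(r) must be considered: (k) applies — aggregate throughput is 7,790 units, below the 8,550 units limit. (l) is triggered (a current Class A Exemption Letter is held), but is overridden by (m): (m) applies — the compliance score is 37 points, meeting the 34 points threshold. (n) would limit (m) — the registered capacity is 1,560 units, under the 1,860 units limit — but (o) sets (n) aside: (o) operates against (n): the coverage ratio is 11%, below the 12% limit. (p) is triggered (a current Schedule B Notice is held), but is itself disapplied by (q): (q) is triggered — the reportable unit count is 66, meeting the 62 threshold. (r), which would lift (q), is inapplicable — discharge temperature is below 35 °C. (d) is therefore removed.
Exception (e) requires that average daily discharge volume is less than 1100 litres; but average daily discharge volume is 1220 litres, not less than 1100 litres, so (e) is unavailable.
Every exception is unavailable, so the rule governs.

Yes — Mira's facility must file a quarterly discharge report.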